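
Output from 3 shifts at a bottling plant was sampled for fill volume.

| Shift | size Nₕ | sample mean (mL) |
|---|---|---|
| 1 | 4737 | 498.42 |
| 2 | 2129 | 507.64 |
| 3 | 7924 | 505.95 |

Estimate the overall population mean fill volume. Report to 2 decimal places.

503.78

N = 14790; weights Wₕ = Nₕ/N = (0.3203, 0.1439, 0.5358).
x̄_st = Σ Wₕ·x̄ₕ = 0.3203·498.42 + 0.1439·507.64 + 0.5358·505.95 ≈ 503.7815...
→ 503.78.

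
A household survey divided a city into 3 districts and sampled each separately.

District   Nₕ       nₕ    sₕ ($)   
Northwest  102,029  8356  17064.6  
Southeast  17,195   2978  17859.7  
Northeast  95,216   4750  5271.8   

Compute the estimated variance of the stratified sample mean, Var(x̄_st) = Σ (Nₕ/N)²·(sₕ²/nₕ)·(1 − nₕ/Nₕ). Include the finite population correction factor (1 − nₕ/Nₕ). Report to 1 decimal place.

N = 214440; Wₕ = Nₕ/N.
district Northwest: (102029/214440)²·17064.6²/8356·(1 − 8356/102029) = 7243.0295
district Southeast: (17195/214440)²·17859.7²/2978·(1 − 2978/17195) = 569.4062
district Northeast: (95216/214440)²·5271.8²/4750·(1 − 4750/95216) = 1095.9935
Sum = 8908.4292 → 8908.4.

8908.4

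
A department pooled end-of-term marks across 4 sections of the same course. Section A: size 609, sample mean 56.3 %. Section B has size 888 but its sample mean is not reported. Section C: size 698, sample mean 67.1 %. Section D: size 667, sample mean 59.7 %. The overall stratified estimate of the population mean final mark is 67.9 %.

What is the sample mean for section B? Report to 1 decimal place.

Σ Nₕx̄ₕ = N·μ, so 888·x̄_B = 2862·67.9 − (609·56.3 + 698·67.1 + 667·59.7).
= 194329.8 − 120942.4 = 73387.4.
x̄_B = 73387.4 / 888 = 82.643... → 82.6.

82.6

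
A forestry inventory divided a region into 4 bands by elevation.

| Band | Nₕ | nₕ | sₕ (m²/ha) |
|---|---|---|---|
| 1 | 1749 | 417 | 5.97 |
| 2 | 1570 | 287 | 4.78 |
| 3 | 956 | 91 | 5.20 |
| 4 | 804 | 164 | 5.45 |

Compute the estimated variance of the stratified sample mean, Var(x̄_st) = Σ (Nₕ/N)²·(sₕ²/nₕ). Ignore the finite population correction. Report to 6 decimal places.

N = 5079. Term for each stratum: Wₕ²sₕ²/nₕ.
Var(x̄_st) = 0.010135281 + 0.007607059 + 0.010527486 + 0.004538422 = 0.032808247 → 0.032808.

0.032808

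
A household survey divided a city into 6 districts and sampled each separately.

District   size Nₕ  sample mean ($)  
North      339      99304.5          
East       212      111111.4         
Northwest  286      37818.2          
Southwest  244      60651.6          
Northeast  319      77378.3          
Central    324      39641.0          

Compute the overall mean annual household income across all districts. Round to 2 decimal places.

N = 1724; weights Wₕ = Nₕ/N = (0.1966, 0.1230, 0.1659, 0.1415, 0.1850, 0.1879).
x̄_st = Σ Wₕ·x̄ₕ = 0.1966·99304.5 + 0.1230·111111.4 + 0.1659·37818.2 + 0.1415·60651.6 + 0.1850·77378.3 + 0.1879·39641.0 ≈ 69815.6610...
→ 69815.66.

69815.66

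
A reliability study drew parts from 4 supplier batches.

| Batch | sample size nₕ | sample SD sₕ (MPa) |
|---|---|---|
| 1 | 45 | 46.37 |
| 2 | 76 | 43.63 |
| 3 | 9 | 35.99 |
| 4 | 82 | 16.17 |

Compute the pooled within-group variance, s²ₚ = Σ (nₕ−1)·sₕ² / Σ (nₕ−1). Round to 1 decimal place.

Degrees of freedom: 44 + 75 + 8 + 81 = 208.
Σ(nₕ−1)sₕ² = 44·2150.1769 + 75·1903.5769 + 8·1295.2801 + 81·261.4689 = 268917.2728.
s²ₚ = 268917.2728 / 208 = 1292.872... → 1292.9.

1292.9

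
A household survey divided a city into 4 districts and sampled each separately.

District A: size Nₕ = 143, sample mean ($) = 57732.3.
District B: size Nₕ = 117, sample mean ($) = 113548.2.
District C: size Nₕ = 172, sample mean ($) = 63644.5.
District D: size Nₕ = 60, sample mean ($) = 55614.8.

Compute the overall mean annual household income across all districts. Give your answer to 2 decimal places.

72814.23

x̄_st = (Σ Nₕx̄ₕ) / (Σ Nₕ) = (143·57732.3 + 117·113548.2 + 172·63644.5 + 60·55614.8) / 492
= 35824600.3 / 492 = 72814.2283... → 72814.23.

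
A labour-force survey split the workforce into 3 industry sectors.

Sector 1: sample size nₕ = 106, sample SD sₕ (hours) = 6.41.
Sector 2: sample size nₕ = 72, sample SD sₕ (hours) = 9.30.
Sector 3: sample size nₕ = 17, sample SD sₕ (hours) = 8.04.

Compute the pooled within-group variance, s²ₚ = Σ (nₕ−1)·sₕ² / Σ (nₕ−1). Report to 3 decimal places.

59.840

Degrees of freedom: 105 + 71 + 16 = 192.
Σ(nₕ−1)sₕ² = 105·41.0881 + 71·86.49 + 16·64.6416 = 11489.3061.
s²ₚ = 11489.3061 / 192 = 59.84014... → 59.840.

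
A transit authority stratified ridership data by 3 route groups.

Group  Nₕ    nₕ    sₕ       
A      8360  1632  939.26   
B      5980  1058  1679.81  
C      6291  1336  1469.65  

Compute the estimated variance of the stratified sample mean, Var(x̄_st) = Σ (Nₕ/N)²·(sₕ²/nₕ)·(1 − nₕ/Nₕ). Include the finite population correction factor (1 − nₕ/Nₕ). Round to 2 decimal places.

374.26

N = 20631. Term for each stratum: Wₕ²sₕ²/nₕ·(1−nₕ/Nₕ).
Var(x̄_st) = 71.43371 + 184.43226 + 118.39795 = 374.26392 → 374.26.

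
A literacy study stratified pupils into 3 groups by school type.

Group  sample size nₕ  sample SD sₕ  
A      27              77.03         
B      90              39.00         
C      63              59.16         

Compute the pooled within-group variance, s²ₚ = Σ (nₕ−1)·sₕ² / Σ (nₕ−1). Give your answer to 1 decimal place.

2862.4

Degrees of freedom: 26 + 89 + 62 = 177.
Σ(nₕ−1)sₕ² = 26·5933.6209 + 89·1521 + 62·3499.9056 = 506637.2906.
s²ₚ = 506637.2906 / 177 = 2862.358... → 2862.4.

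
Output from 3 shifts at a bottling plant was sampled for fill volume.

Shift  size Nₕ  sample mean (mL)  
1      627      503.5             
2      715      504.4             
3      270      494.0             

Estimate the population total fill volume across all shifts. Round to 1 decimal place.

809720.5

Estimate total by summing Nₕ·x̄ₕ over strata.
627·503.5 + 715·504.4 + 270·494.0 = 315694.5 + 360646 + 133380 = 809720.5.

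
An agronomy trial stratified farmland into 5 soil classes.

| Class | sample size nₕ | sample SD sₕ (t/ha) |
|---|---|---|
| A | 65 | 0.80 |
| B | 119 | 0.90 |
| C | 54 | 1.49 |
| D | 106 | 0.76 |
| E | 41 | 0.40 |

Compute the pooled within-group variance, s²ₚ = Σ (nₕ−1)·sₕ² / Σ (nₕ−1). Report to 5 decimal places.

Degrees of freedom: 64 + 118 + 53 + 105 + 40 = 380.
Σ(nₕ−1)sₕ² = 64·0.64 + 118·0.81 + 53·2.2201 + 105·0.5776 + 40·0.16 = 321.2533.
s²ₚ = 321.2533 / 380 = 0.8454034... → 0.84540.

0.84540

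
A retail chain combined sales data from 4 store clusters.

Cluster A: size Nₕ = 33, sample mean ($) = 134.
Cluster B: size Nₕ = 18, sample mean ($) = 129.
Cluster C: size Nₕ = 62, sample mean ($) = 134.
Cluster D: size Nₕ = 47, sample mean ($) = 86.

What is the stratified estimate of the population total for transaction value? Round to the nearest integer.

A: 33·134 = 4422
B: 18·129 = 2322
C: 62·134 = 8308
D: 47·86 = 4042
τ̂ = Σ Nₕx̄ₕ = 19094.

19094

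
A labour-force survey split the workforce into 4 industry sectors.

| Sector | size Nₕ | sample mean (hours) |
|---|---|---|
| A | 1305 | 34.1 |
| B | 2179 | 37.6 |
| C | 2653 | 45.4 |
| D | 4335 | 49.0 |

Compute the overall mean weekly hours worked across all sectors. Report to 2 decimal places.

N = 10472; weights Wₕ = Nₕ/N = (0.1246, 0.2081, 0.2533, 0.4140).
x̄_st = Σ Wₕ·x̄ₕ = 0.1246·34.1 + 0.2081·37.6 + 0.2533·45.4 + 0.4140·49.0 ≈ 43.8591...
→ 43.86.

43.86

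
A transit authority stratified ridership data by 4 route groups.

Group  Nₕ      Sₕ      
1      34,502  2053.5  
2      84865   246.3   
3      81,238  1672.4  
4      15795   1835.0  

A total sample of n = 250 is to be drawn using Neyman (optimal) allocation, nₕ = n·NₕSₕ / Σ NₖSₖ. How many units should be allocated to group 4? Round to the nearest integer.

1: NₕSₕ = 34502·2053.5 = 70849857
2: NₕSₕ = 84865·246.3 = 20902249.5
3: NₕSₕ = 81238·1672.4 = 135862431.2
4: NₕSₕ = 15795·1835.0 = 28983825
Σ NₕSₕ = 256598362.7.
n_4 = 250·28983825/256598362.7 = 28.239... → 28.

28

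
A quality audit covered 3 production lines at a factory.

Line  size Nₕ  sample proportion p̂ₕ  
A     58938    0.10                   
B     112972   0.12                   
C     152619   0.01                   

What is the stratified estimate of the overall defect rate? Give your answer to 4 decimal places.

0.0646

N = 58938 + 112972 + 152619 = 324529.
Overall proportion = Σ (Nₕ/N)·p̂ₕ.
Σ Nₕp̂ₕ = 5893.8 + 13556.64 + 1526.19 = 20976.63.
20976.63 / 324529 = 0.064637... → 0.0646.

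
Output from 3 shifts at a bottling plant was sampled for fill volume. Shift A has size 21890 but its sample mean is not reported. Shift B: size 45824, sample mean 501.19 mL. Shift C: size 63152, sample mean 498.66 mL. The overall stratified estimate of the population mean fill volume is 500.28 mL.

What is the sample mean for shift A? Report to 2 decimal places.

N = 21890 + 45824 + 63152 = 130866.
Overall total = μ·N = 500.28·130866 = 65469642.48.
Subtract the known strata: 45824·501.19 + 63152·498.66 = 54457906.88.
Remaining total for shift A: 65469642.48 − 54457906.88 = 11011735.6.
Divide by its size: 11011735.6 / 21890 = 503.0487... → 503.05.

503.05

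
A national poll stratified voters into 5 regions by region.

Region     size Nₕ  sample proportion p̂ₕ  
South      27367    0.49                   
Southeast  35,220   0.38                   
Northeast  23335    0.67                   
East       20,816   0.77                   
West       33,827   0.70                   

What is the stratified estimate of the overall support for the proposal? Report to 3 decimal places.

N = 27367 + 35220 + 23335 + 20816 + 33827 = 140565.
Overall proportion = Σ (Nₕ/N)·p̂ₕ.
Σ Nₕp̂ₕ = 13409.83 + 13383.6 + 15634.45 + 16028.32 + 23678.9 = 82135.1.
82135.1 / 140565 = 0.58432... → 0.584.

0.584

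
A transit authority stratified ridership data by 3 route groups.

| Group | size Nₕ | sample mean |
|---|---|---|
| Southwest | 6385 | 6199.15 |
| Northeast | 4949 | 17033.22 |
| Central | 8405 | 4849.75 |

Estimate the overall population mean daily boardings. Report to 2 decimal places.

N = 6385 + 4949 + 8405 = 19739.
The stratified mean weights each stratum mean by its population share Nₕ/N.
Σ Nₕx̄ₕ = 6385·6199.15 + 4949·17033.22 + 8405·4849.75 = 39581572.75 + 84297405.78 + 40762148.75 = 164641127.28.
Divide by N: 164641127.28 / 19739 = 8340.9052... → 8340.91.

8340.91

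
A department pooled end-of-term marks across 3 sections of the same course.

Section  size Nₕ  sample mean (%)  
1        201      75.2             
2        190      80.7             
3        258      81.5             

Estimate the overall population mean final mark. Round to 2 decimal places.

N = 201 + 190 + 258 = 649.
Overall mean = Σ (Nₕ/N)·x̄ₕ — weight by population share, not a simple average.
Σ Nₕx̄ₕ = 201·75.2 + 190·80.7 + 258·81.5 = 15115.2 + 15333 + 21027 = 51475.2.
Divide by N: 51475.2 / 649 = 79.3146... → 79.31.

79.31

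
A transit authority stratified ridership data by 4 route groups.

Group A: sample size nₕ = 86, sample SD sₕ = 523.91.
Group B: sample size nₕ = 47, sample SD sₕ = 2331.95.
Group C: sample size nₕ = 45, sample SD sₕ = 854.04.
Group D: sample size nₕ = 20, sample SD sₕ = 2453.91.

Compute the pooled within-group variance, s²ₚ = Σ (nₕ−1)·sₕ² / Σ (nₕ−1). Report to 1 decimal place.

2164862.1

A: (86−1)·523.91² = 85·274481.6881 = 23330943.4885
B: (47−1)·2331.95² = 46·5437990.8025 = 250147576.915
C: (45−1)·854.04² = 44·729384.3216 = 32092910.1504
D: (20−1)·2453.91² = 19·6021674.2881 = 114411811.4739
Numerator = 419983242.0278; denominator = Σ(nₕ−1) = 194.
s²ₚ = 419983242.0278/194 = 2164862.072... → 2164862.1.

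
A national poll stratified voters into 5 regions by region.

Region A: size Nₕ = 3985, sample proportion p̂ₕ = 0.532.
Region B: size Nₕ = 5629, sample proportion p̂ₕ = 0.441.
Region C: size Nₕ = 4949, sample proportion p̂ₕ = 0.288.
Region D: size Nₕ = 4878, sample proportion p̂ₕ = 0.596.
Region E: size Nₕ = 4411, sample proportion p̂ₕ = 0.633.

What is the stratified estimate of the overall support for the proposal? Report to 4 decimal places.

0.4917

Wₕ = Nₕ/N with N = 23852: 0.1671, 0.2360, 0.2075, 0.2045, 0.1849.
p̂_st = 0.1671·0.532 + 0.2360·0.441 + 0.2075·0.288 + 0.2045·0.596 + 0.1849·0.633 ≈ 0.491664... → 0.4917.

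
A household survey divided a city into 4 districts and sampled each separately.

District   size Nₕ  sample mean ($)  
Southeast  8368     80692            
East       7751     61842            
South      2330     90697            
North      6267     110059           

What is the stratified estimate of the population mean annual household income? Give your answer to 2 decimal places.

83170.08

x̄_st = (Σ Nₕx̄ₕ) / (Σ Nₕ) = (8368·80692 + 7751·61842 + 2330·90697 + 6267·110059) / 24716
= 2055631761 / 24716 = 83170.0826... → 83170.08.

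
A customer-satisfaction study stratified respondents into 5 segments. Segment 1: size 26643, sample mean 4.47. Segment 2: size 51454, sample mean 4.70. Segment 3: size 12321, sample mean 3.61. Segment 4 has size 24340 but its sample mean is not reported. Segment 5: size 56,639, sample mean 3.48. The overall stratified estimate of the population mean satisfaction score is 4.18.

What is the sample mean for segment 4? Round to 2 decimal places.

N = 26643 + 51454 + 12321 + 24340 + 56639 = 171397.
Overall total = μ·N = 4.18·171397 = 716439.46.
Subtract the known strata: 26643·4.47 + 51454·4.70 + 12321·3.61 + 56639·3.48 = 602510.54.
Remaining total for segment 4: 716439.46 − 602510.54 = 113928.92.
Divide by its size: 113928.92 / 24340 = 4.6807... → 4.68.

4.68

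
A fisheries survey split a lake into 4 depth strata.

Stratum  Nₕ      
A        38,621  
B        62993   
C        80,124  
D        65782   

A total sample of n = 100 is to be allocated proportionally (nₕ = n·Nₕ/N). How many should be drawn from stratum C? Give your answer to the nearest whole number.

N = 38621 + 62993 + 80124 + 65782 = 247520.
n_C = 100·80124/247520 = 32.371... → 32.

32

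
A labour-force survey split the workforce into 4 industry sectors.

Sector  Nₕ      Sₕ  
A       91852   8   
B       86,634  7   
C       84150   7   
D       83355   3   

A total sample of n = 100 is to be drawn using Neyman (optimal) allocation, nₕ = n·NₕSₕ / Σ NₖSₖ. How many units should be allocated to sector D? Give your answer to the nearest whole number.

Σ NₕSₕ = 91852·8 + 86634·7 + 84150·7 + 83355·3 = 2180369.
Share for D: 250065/2180369 = 0.11469.
n_D = 100 × 0.11469 = 11.469... → 11.

11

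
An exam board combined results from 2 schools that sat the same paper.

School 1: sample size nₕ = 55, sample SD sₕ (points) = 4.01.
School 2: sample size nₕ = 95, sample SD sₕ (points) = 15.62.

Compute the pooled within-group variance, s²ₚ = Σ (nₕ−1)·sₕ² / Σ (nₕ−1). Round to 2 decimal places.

1: (55−1)·4.01² = 54·16.0801 = 868.3254
2: (95−1)·15.62² = 94·243.9844 = 22934.5336
Numerator = 23802.859; denominator = Σ(nₕ−1) = 148.
s²ₚ = 23802.859/148 = 160.8301... → 160.83.

160.83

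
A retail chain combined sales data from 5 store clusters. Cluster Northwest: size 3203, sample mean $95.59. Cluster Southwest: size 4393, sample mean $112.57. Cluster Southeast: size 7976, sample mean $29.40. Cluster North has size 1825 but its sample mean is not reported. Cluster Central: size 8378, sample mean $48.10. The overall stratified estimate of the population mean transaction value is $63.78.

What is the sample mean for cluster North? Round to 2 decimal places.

112.74

N = 3203 + 4393 + 7976 + 1825 + 8378 = 25775.
Overall total = μ·N = 63.78·25775 = 1643929.5.
Subtract the known strata: 3203·95.59 + 4393·112.57 + 7976·29.40 + 8378·48.10 = 1438170.98.
Remaining total for cluster North: 1643929.5 − 1438170.98 = 205758.52.
Divide by its size: 205758.52 / 1825 = 112.7444... → 112.74.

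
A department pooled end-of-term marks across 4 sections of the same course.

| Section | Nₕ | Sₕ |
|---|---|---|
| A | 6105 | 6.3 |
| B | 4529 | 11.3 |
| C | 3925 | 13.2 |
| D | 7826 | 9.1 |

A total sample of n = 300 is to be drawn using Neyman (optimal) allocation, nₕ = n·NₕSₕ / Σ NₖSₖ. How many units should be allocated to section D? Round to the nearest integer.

100

Σ NₕSₕ = 6105·6.3 + 4529·11.3 + 3925·13.2 + 7826·9.1 = 212665.8.
Share for D: 71216.6/212665.8 = 0.33488.
n_D = 300 × 0.33488 = 100.463... → 100.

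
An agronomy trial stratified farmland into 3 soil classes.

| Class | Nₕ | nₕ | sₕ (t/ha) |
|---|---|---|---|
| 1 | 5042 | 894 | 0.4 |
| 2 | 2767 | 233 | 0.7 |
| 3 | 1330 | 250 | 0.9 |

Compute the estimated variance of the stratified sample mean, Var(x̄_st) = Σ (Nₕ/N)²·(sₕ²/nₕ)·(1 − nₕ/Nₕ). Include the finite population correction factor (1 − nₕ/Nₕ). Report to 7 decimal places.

0.0002771

N = 9139. Term for each stratum: Wₕ²sₕ²/nₕ·(1−nₕ/Nₕ).
Var(x̄_st) = 0.0000448153 + 0.0001765463 + 0.0000557215 = 0.0002770832 → 0.0002771.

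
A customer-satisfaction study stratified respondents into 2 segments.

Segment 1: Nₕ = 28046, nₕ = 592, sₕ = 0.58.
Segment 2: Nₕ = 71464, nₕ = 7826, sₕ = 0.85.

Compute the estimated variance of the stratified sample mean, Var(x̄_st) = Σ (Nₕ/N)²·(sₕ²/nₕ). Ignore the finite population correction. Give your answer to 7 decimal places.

N = 99510; Wₕ = Nₕ/N.
segment 1: (28046/99510)²·0.58²/592 = 0.0000451380
segment 2: (71464/99510)²·0.85²/7826 = 0.0000476145
Sum = 0.0000927525 → 0.0000928.

0.0000928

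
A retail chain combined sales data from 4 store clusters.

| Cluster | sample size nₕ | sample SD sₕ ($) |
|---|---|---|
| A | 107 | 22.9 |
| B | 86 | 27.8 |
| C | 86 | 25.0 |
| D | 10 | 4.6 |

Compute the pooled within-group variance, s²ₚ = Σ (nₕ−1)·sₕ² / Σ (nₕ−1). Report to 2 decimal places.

A: (107−1)·22.9² = 106·524.41 = 55587.46
B: (86−1)·27.8² = 85·772.84 = 65691.4
C: (86−1)·25.0² = 85·625 = 53125
D: (10−1)·4.6² = 9·21.16 = 190.44
Numerator = 174594.3; denominator = Σ(nₕ−1) = 285.
s²ₚ = 174594.3/285 = 612.6116... → 612.61.

612.61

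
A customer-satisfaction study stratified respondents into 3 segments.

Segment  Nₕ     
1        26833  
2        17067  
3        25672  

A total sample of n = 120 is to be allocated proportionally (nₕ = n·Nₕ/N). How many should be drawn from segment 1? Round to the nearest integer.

Share of segment 1 = 26833/69572 = 0.38569.
Allocate 120 × 0.38569 = 46.282... → 46.

46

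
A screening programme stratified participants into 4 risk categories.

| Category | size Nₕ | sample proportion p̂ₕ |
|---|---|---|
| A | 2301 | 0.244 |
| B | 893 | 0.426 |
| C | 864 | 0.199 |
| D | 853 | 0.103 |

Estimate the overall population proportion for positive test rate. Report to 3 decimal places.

0.245

N = 2301 + 893 + 864 + 853 = 4911.
Overall proportion = Σ (Nₕ/N)·p̂ₕ.
Σ Nₕp̂ₕ = 561.444 + 380.418 + 171.936 + 87.859 = 1201.657.
1201.657 / 4911 = 0.24469... → 0.245.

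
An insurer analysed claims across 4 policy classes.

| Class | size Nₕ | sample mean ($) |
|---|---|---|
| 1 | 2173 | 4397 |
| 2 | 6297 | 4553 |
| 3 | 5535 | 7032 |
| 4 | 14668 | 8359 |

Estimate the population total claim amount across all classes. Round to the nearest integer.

1: 2173·4397 = 9554681
2: 6297·4553 = 28670241
3: 5535·7032 = 38922120
4: 14668·8359 = 122609812
τ̂ = Σ Nₕx̄ₕ = 199756854.

199756854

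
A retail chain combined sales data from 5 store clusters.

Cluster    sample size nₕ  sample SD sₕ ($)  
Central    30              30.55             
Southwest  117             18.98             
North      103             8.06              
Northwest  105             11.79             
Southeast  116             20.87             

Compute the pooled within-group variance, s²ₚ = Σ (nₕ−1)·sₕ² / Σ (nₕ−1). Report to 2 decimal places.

Degrees of freedom: 29 + 116 + 102 + 104 + 115 = 466.
Σ(nₕ−1)sₕ² = 29·933.3025 + 116·360.2404 + 102·64.9636 + 104·139.0041 + 115·435.5569 = 140025.416.
s²ₚ = 140025.416 / 466 = 300.4837... → 300.48.

300.48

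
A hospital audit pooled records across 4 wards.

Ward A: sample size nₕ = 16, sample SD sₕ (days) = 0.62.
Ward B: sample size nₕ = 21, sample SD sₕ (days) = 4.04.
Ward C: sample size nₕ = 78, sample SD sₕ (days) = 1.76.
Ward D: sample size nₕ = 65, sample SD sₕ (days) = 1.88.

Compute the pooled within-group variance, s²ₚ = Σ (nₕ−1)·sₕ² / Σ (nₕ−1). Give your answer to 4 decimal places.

A: (16−1)·0.62² = 15·0.3844 = 5.766
B: (21−1)·4.04² = 20·16.3216 = 326.432
C: (78−1)·1.76² = 77·3.0976 = 238.5152
D: (65−1)·1.88² = 64·3.5344 = 226.2016
Numerator = 796.9148; denominator = Σ(nₕ−1) = 176.
s²ₚ = 796.9148/176 = 4.527925 → 4.5279.

4.5279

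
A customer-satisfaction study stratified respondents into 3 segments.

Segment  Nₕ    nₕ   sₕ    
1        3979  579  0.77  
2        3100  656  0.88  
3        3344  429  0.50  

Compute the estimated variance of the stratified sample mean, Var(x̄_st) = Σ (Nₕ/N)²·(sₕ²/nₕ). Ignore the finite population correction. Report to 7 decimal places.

N = 10423; Wₕ = Nₕ/N.
segment 1: (3979/10423)²·0.77²/579 = 0.0001492331
segment 2: (3100/10423)²·0.88²/656 = 0.0001044238
segment 3: (3344/10423)²·0.50²/429 = 0.0000599832
Sum = 0.0003136401 → 0.0003136.

0.0003136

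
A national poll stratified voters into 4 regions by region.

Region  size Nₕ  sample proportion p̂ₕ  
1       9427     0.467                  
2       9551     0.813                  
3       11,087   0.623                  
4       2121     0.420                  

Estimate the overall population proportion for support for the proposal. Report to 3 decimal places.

Wₕ = Nₕ/N with N = 32186: 0.2929, 0.2967, 0.3445, 0.0659.
p̂_st = 0.2929·0.467 + 0.2967·0.813 + 0.3445·0.623 + 0.0659·0.420 ≈ 0.62031... → 0.620.

0.620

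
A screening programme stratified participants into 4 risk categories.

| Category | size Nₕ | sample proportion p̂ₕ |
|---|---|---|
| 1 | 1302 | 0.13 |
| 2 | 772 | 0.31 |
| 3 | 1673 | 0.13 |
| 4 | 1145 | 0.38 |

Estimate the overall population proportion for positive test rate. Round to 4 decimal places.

0.2169

N = 1302 + 772 + 1673 + 1145 = 4892.
Overall proportion = Σ (Nₕ/N)·p̂ₕ.
Σ Nₕp̂ₕ = 169.26 + 239.32 + 217.49 + 435.1 = 1061.17.
1061.17 / 4892 = 0.216919... → 0.2169.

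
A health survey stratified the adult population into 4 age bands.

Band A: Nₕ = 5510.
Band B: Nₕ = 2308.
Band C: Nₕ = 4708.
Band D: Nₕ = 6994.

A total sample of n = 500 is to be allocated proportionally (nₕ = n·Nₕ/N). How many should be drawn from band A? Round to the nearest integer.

141

N = 5510 + 2308 + 4708 + 6994 = 19520.
n_A = 500·5510/19520 = 141.137... → 141.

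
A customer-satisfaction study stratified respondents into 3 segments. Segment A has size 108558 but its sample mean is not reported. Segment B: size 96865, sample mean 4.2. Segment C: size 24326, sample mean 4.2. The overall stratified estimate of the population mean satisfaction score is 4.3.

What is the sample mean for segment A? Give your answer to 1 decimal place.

N = 108558 + 96865 + 24326 = 229749.
Overall total = μ·N = 4.3·229749 = 987920.7.
Subtract the known strata: 96865·4.2 + 24326·4.2 = 509002.2.
Remaining total for segment A: 987920.7 − 509002.2 = 478918.5.
Divide by its size: 478918.5 / 108558 = 4.412... → 4.4.

4.4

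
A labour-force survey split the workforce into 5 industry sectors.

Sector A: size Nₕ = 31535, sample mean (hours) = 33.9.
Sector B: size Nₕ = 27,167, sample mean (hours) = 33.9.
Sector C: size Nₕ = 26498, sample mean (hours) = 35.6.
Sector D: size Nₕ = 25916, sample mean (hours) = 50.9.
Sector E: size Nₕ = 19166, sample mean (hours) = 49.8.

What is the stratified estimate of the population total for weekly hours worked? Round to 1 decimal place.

5206917.8

A: 31535·33.9 = 1069036.5
B: 27167·33.9 = 920961.3
C: 26498·35.6 = 943328.8
D: 25916·50.9 = 1319124.4
E: 19166·49.8 = 954466.8
τ̂ = Σ Nₕx̄ₕ = 5206917.8.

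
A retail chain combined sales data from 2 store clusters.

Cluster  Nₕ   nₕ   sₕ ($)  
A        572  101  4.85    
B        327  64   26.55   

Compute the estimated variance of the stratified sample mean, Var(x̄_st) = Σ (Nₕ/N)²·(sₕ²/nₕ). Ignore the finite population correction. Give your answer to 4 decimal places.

N = 899. Term for each stratum: Wₕ²sₕ²/nₕ.
Var(x̄_st) = 0.0942833 + 1.4572203 = 1.5515036 → 1.5515.

1.5515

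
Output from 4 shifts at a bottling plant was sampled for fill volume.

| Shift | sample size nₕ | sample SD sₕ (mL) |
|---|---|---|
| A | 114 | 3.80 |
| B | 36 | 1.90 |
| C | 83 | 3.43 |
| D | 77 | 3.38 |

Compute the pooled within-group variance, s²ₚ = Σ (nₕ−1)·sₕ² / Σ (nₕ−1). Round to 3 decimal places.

A: (114−1)·3.80² = 113·14.44 = 1631.72
B: (36−1)·1.90² = 35·3.61 = 126.35
C: (83−1)·3.43² = 82·11.7649 = 964.7218
D: (77−1)·3.38² = 76·11.4244 = 868.2544
Numerator = 3591.0462; denominator = Σ(nₕ−1) = 306.
s²ₚ = 3591.0462/306 = 11.73545... → 11.735.

11.735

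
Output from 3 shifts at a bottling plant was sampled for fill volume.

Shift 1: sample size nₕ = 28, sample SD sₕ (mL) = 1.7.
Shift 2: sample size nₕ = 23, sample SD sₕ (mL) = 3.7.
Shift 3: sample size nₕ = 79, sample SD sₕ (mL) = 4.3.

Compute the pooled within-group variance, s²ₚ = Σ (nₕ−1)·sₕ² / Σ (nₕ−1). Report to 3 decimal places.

1: (28−1)·1.7² = 27·2.89 = 78.03
2: (23−1)·3.7² = 22·13.69 = 301.18
3: (79−1)·4.3² = 78·18.49 = 1442.22
Numerator = 1821.43; denominator = Σ(nₕ−1) = 127.
s²ₚ = 1821.43/127 = 14.34197... → 14.342.

14.342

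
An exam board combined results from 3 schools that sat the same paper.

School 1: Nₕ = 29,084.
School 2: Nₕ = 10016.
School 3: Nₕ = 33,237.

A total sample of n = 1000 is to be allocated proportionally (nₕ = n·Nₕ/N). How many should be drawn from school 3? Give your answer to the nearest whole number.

N = 29084 + 10016 + 33237 = 72337.
n_3 = 1000·33237/72337 = 459.474... → 459.

459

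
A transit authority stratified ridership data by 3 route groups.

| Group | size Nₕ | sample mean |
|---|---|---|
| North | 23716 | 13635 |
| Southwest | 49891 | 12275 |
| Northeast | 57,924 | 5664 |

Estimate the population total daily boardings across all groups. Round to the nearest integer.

1263861221

North: 23716·13635 = 323367660
Southwest: 49891·12275 = 612412025
Northeast: 57924·5664 = 328081536
τ̂ = Σ Nₕx̄ₕ = 1263861221.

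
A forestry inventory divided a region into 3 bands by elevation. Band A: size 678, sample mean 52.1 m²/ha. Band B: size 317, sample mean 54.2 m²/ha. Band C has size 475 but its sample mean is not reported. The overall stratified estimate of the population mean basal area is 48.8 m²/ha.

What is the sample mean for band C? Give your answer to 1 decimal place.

Σ Nₕx̄ₕ = N·μ, so 475·x̄_C = 1470·48.8 − (678·52.1 + 317·54.2).
= 71736 − 52505.2 = 19230.8.
x̄_C = 19230.8 / 475 = 40.486... → 40.5.

40.5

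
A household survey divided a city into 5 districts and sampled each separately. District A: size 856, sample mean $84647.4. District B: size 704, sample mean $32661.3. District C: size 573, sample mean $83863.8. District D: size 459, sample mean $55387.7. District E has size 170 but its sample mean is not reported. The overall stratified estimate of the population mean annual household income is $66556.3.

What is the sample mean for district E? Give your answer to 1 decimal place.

87646.2

Σ Nₕx̄ₕ = N·μ, so 170·x̄_E = 2762·66556.3 − (856·84647.4 + 704·32661.3 + 573·83863.8 + 459·55387.7).
= 183828500.6 − 168928641.3 = 14899859.3.
x̄_E = 14899859.3 / 170 = 87646.231... → 87646.2.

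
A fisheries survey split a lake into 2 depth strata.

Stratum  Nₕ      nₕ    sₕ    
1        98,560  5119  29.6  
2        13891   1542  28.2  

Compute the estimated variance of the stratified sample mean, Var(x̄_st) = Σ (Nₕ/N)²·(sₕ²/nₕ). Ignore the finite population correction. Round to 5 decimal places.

0.13935

N = 112451; Wₕ = Nₕ/N.
stratum 1: (98560/112451)²·29.6²/5119 = 0.13148404
stratum 2: (13891/112451)²·28.2²/1542 = 0.00786963
Sum = 0.13935367 → 0.13935.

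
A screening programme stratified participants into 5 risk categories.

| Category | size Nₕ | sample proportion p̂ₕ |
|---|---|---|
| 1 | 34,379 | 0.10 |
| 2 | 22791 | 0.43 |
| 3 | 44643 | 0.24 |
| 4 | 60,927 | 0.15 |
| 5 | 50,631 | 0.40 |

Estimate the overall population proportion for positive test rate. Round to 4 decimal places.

0.2500

Wₕ = Nₕ/N with N = 213371: 0.1611, 0.1068, 0.2092, 0.2855, 0.2373.
p̂_st = 0.1611·0.10 + 0.1068·0.43 + 0.2092·0.24 + 0.2855·0.15 + 0.2373·0.40 ≈ 0.250005... → 0.2500.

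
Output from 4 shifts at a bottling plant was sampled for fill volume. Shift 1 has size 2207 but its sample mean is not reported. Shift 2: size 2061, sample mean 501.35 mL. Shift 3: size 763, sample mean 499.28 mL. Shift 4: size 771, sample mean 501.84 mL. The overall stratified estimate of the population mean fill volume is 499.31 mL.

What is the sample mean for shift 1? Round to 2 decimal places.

496.53

Σ Nₕx̄ₕ = N·μ, so 2207·x̄_1 = 5802·499.31 − (2061·501.35 + 763·499.28 + 771·501.84).
= 2896996.62 − 1801151.63 = 1095844.99.
x̄_1 = 1095844.99 / 2207 = 496.5315... → 496.53.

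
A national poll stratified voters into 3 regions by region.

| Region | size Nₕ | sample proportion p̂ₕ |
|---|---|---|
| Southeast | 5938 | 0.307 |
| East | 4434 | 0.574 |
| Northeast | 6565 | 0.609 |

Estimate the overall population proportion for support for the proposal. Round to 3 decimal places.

N = 5938 + 4434 + 6565 = 16937.
Overall proportion = Σ (Nₕ/N)·p̂ₕ.
Σ Nₕp̂ₕ = 1822.966 + 2545.116 + 3998.085 = 8366.167.
8366.167 / 16937 = 0.49396... → 0.494.

0.494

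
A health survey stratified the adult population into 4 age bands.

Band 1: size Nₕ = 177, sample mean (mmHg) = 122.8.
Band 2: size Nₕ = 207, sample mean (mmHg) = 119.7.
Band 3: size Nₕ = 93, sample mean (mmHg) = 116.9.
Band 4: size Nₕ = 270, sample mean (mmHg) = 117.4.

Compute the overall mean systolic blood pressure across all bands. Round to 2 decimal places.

119.25

N = 177 + 207 + 93 + 270 = 747.
Overall mean = Σ (Nₕ/N)·x̄ₕ — weight by population share, not a simple average.
Σ Nₕx̄ₕ = 177·122.8 + 207·119.7 + 93·116.9 + 270·117.4 = 21735.6 + 24777.9 + 10871.7 + 31698 = 89083.2.
Divide by N: 89083.2 / 747 = 119.2546... → 119.25.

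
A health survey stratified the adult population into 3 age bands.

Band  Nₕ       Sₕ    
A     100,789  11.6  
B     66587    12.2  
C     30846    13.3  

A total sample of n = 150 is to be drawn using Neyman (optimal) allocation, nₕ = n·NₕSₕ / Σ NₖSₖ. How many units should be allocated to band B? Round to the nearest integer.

A: NₕSₕ = 100789·11.6 = 1169152.4
B: NₕSₕ = 66587·12.2 = 812361.4
C: NₕSₕ = 30846·13.3 = 410251.8
Σ NₕSₕ = 2391765.6.
n_B = 150·812361.4/2391765.6 = 50.947... → 51.

51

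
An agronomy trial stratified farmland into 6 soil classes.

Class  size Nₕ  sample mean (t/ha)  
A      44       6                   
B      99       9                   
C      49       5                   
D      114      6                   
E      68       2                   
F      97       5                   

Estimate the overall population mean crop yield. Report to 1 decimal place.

5.7

N = 44 + 99 + 49 + 114 + 68 + 97 = 471.
Weight each subgroup mean by Nₕ/N and sum.
Σ Nₕx̄ₕ = 44·6 + 99·9 + 49·5 + 114·6 + 68·2 + 97·5 = 264 + 891 + 245 + 684 + 136 + 485 = 2705.
Divide by N: 2705 / 471 = 5.743... → 5.7.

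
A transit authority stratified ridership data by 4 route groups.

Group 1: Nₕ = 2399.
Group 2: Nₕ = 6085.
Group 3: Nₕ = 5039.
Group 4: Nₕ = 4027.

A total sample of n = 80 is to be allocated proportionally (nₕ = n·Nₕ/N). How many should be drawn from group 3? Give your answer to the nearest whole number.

23

Share of group 3 = 5039/17550 = 0.28712.
Allocate 80 × 0.28712 = 22.970... → 23.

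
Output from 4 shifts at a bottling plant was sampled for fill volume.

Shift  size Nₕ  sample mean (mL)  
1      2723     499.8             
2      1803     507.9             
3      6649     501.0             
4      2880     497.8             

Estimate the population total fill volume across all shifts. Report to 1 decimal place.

Population total = Σ Nₕ·x̄ₕ (each stratum's size times its mean).
2723·499.8 + 1803·507.9 + 6649·501.0 + 2880·497.8 = 1360955.4 + 915743.7 + 3331149 + 1433664 = 7041512.1.

7041512.1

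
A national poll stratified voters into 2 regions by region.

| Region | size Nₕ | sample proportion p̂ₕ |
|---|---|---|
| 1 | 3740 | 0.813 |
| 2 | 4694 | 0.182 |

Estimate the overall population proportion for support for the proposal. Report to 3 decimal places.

0.462

Wₕ = Nₕ/N with N = 8434: 0.4434, 0.5566.
p̂_st = 0.4434·0.813 + 0.5566·0.182 ≈ 0.46181... → 0.462.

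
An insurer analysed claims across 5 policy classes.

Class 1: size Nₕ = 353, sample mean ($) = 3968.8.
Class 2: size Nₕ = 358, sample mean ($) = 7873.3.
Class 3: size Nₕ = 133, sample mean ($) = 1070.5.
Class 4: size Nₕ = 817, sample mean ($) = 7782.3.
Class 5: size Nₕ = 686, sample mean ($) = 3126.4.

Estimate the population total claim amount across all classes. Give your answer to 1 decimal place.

1: 353·3968.8 = 1400986.4
2: 358·7873.3 = 2818641.4
3: 133·1070.5 = 142376.5
4: 817·7782.3 = 6358139.1
5: 686·3126.4 = 2144710.4
τ̂ = Σ Nₕx̄ₕ = 12864853.8.

12864853.8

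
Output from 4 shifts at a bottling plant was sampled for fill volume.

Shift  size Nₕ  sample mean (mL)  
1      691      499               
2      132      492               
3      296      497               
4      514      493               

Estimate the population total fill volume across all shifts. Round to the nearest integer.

810267

Population total = Σ Nₕ·x̄ₕ (each stratum's size times its mean).
691·499 + 132·492 + 296·497 + 514·493 = 344809 + 64944 + 147112 + 253402 = 810267.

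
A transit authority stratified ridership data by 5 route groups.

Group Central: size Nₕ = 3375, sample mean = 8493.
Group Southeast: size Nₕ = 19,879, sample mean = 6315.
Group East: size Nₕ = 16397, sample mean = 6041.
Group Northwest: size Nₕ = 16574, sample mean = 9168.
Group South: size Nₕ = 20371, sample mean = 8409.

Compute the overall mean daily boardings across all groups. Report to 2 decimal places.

N = 3375 + 19879 + 16397 + 16574 + 20371 = 76596.
The stratified mean weights each stratum mean by its population share Nₕ/N.
Σ Nₕx̄ₕ = 3375·8493 + 19879·6315 + 16397·6041 + 16574·9168 + 20371·8409 = 28663875 + 125535885 + 99054277 + 151950432 + 171299739 = 576504208.
Divide by N: 576504208 / 76596 = 7526.5576... → 7526.56.

7526.56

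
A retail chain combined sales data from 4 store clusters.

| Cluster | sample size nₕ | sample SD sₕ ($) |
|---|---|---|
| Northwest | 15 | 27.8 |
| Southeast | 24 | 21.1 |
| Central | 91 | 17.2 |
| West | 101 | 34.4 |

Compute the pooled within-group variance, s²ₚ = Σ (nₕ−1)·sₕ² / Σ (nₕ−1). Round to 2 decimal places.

Northwest: (15−1)·27.8² = 14·772.84 = 10819.76
Southeast: (24−1)·21.1² = 23·445.21 = 10239.83
Central: (91−1)·17.2² = 90·295.84 = 26625.6
West: (101−1)·34.4² = 100·1183.36 = 118336
Numerator = 166021.19; denominator = Σ(nₕ−1) = 227.
s²ₚ = 166021.19/227 = 731.3709... → 731.37.

731.37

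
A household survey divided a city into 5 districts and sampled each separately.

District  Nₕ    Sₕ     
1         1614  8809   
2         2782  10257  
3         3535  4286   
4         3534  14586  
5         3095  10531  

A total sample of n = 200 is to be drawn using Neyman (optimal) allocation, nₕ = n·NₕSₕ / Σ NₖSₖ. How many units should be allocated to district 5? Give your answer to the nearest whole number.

1: NₕSₕ = 1614·8809 = 14217726
2: NₕSₕ = 2782·10257 = 28534974
3: NₕSₕ = 3535·4286 = 15151010
4: NₕSₕ = 3534·14586 = 51546924
5: NₕSₕ = 3095·10531 = 32593445
Σ NₕSₕ = 142044079.
n_5 = 200·32593445/142044079 = 45.892... → 46.

46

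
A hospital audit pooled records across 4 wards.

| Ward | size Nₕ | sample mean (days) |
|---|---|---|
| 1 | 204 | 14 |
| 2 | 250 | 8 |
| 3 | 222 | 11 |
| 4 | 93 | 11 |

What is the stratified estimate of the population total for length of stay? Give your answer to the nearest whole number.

8321

Population total = Σ Nₕ·x̄ₕ (each stratum's size times its mean).
204·14 + 250·8 + 222·11 + 93·11 = 2856 + 2000 + 2442 + 1023 = 8321.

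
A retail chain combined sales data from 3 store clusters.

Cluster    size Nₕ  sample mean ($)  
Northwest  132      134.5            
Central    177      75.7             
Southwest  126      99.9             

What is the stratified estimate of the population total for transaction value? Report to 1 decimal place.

Estimate total by summing Nₕ·x̄ₕ over strata.
132·134.5 + 177·75.7 + 126·99.9 = 17754 + 13398.9 + 12587.4 = 43740.3.

43740.3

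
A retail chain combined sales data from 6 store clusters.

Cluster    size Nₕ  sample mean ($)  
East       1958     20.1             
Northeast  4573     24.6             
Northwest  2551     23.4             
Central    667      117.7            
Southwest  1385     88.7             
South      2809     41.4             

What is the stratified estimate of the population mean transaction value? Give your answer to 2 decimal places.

37.95

x̄_st = (Σ Nₕx̄ₕ) / (Σ Nₕ) = (1958·20.1 + 4573·24.6 + 2551·23.4 + 667·117.7 + 1385·88.7 + 2809·41.4) / 13943
= 529193 / 13943 = 37.9540... → 37.95.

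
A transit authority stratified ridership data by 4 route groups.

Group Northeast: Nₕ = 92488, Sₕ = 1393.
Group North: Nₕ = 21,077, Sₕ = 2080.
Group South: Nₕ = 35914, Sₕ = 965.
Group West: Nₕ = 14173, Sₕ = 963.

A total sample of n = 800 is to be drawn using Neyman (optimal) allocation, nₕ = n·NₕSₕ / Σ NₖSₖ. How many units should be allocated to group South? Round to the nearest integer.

Σ NₕSₕ = 92488·1393 + 21077·2080 + 35914·965 + 14173·963 = 220981553.
Share for South: 34657010/220981553 = 0.15683.
n_South = 800 × 0.15683 = 125.466... → 125.

125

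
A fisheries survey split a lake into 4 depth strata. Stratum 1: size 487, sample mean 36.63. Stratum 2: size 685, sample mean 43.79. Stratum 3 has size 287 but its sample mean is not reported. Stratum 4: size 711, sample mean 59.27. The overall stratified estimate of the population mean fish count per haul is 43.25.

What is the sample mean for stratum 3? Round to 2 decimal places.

Σ Nₕx̄ₕ = N·μ, so 287·x̄_3 = 2170·43.25 − (487·36.63 + 685·43.79 + 711·59.27).
= 93852.5 − 89975.93 = 3876.57.
x̄_3 = 3876.57 / 287 = 13.5072... → 13.51.

13.51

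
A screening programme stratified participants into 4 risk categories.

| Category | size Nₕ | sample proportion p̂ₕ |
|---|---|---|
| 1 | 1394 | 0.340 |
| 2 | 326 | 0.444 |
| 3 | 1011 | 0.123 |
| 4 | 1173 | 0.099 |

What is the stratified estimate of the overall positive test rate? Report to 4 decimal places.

N = 1394 + 326 + 1011 + 1173 = 3904.
Overall proportion = Σ (Nₕ/N)·p̂ₕ.
Σ Nₕp̂ₕ = 473.96 + 144.744 + 124.353 + 116.127 = 859.184.
859.184 / 3904 = 0.220078... → 0.2201.

0.2201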